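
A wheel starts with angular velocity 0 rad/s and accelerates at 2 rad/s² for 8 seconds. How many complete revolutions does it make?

θ = ω₀t + ½αt² = 0×8 + ½×2×8² = 64.0 rad
Total revolutions = θ/(2π) = 64.0/(2π) = 10.19
Complete revolutions = ⌊10.19⌋ = 10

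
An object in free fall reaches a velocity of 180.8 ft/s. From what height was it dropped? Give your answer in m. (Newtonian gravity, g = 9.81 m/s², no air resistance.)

v = 180.8 ft/s × 0.3048 = 55.1078 m/s
h = v² / (2g) = 55.1078² / (2 × 9.81) = 154.8 m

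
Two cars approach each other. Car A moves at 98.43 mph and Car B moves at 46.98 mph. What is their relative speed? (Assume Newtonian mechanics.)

v_rel = v_A + v_B = 98.43 + 46.98 = 145.41 mph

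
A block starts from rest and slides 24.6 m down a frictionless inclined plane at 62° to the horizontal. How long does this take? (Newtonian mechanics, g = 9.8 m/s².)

a = g sin(θ) = 9.8 × sin(62°) = 8.6529 m/s²
t = √(2d/a) = √(2 × 24.6 / 8.6529) = 2.38 s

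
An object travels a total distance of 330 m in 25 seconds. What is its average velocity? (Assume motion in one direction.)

v_avg = Δd / Δt = 330 / 25 = 13.2 m/s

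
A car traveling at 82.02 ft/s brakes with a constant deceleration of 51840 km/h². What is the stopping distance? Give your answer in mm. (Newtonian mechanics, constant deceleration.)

v₀ = 82.02 ft/s × 0.3048 = 24.9997 m/s
a = 51840 km/h² × 7.716049382716049e-05 = 4.0 m/s²
d = v₀² / (2a) = 24.9997² / (2 × 4.0) = 624.985 / 8.0 = 78.1231 m
d = 78.1231 m / 0.001 = 78120 mm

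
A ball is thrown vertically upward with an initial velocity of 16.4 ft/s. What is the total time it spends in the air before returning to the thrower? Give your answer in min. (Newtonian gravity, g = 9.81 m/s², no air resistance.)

v₀ = 16.4 ft/s × 0.3048 = 4.99872 m/s
t_total = 2 × v₀ / g = 2 × 4.99872 / 9.81 = 1.01911 s
t_total = 1.01911 s / 60.0 = 0.01699 min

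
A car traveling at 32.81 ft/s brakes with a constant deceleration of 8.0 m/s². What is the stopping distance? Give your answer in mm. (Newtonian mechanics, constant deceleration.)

v₀ = 32.81 ft/s × 0.3048 = 10.0005 m/s
d = v₀² / (2a) = 10.0005² / (2 × 8.0) = 100.01 / 16.0 = 6.25063 m
d = 6.25063 m / 0.001 = 6251 mm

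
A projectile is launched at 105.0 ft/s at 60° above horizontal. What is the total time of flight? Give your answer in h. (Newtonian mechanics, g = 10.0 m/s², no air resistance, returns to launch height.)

v₀ = 105.0 ft/s × 0.3048 = 32.004 m/s
T = 2 × v₀ × sin(θ) / g = 2 × 32.004 × sin(60°) / 10.0 = 2 × 32.004 × 0.866025 / 10.0 = 5.54325 s
T = 5.54325 s / 3600.0 = 0.00154 h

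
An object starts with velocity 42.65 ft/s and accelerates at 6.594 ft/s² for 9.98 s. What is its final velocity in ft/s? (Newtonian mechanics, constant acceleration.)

v₀ = 42.65 ft/s × 0.3048 = 12.9997 m/s
a = 6.594 ft/s² × 0.3048 = 2.00985 m/s²
v = v₀ + a × t = 12.9997 + 2.00985 × 9.98 = 33.058 m/s
v = 33.058 m/s / 0.3048 = 108.5 ft/s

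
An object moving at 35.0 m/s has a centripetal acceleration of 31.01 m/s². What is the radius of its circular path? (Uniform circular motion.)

r = v²/a_c = 35.0²/31.01 = 39.5 m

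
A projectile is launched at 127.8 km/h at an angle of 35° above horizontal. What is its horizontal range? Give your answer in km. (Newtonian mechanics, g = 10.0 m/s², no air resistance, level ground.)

v₀ = 127.8 km/h × 0.2777777777777778 = 35.5 m/s
R = v₀² × sin(2θ) / g = 35.5² × sin(2 × 35°) / 10.0 = 1260.25 × 0.939693 / 10.0 = 118.425 m
R = 118.425 m / 1000.0 = 0.1184 km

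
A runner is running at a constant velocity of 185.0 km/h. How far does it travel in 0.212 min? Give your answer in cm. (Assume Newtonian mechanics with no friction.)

v = 185.0 km/h × 0.2777777777777778 = 51.3889 m/s
t = 0.212 min × 60.0 = 12.72 s
d = v × t = 51.3889 × 12.72 = 653.667 m
d = 653.667 m / 0.01 = 65370 cm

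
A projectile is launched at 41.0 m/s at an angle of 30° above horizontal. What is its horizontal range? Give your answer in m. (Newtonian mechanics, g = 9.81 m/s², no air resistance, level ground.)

R = v₀² × sin(2θ) / g = 41.0² × sin(2 × 30°) / 9.81 = 1681.0 × 0.866025 / 9.81 = 148.4 m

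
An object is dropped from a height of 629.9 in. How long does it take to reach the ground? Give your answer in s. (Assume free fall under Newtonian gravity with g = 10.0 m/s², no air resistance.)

h = 629.9 in × 0.0254 = 15.9995 m
t = √(2h/g) = √(2 × 15.9995 / 10.0) = 1.789 s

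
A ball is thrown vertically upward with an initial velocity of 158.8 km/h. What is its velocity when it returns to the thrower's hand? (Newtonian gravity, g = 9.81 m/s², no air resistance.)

By conservation of energy (no air resistance), the ball returns to the throw height with the same speed as launch, but directed downward.
|v_ground| = v₀ = 158.8 km/h
v_ground = 158.8 km/h (downward)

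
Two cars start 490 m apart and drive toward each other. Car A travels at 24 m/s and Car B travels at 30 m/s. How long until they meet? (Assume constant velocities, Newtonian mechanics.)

Combined speed: v_combined = 24 + 30 = 54 m/s
Time to meet: t = d/v_combined = 490/54 = 9.07 s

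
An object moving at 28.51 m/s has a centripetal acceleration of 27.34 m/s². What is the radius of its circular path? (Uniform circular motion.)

r = v²/a_c = 28.51²/27.34 = 29.73 m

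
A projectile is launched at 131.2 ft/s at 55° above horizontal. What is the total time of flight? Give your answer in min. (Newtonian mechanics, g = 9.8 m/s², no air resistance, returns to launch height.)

v₀ = 131.2 ft/s × 0.3048 = 39.9898 m/s
T = 2 × v₀ × sin(θ) / g = 2 × 39.9898 × sin(55°) / 9.8 = 2 × 39.9898 × 0.819152 / 9.8 = 6.68525 s
T = 6.68525 s / 60.0 = 0.1114 min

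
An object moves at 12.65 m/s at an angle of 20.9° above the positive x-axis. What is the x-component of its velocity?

vₓ = v cos(θ) = 12.65 × cos(20.9°) = 11.82 m/s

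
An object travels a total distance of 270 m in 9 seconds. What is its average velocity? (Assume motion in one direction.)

v_avg = Δd / Δt = 270 / 9 = 30.0 m/s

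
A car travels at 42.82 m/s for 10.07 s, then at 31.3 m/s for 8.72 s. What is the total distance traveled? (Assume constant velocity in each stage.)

d₁ = v₁t₁ = 42.82 × 10.07 = 431.1974 m
d₂ = v₂t₂ = 31.3 × 8.72 = 272.936 m
d_total = 431.1974 + 272.936 = 704.13 m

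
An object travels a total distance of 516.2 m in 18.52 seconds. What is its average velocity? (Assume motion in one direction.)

v_avg = Δd / Δt = 516.2 / 18.52 = 27.87 m/s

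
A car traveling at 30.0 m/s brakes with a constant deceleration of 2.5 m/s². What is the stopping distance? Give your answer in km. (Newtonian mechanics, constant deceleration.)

d = v₀² / (2a) = 30.0² / (2 × 2.5) = 900.0 / 5.0 = 180.0 m
d = 180.0 m / 1000.0 = 0.18 km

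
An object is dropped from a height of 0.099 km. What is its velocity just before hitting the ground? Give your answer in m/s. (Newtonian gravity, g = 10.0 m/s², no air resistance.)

h = 0.099 km × 1000.0 = 99.0 m
v = √(2gh) = √(2 × 10.0 × 99.0) = 44.5 m/s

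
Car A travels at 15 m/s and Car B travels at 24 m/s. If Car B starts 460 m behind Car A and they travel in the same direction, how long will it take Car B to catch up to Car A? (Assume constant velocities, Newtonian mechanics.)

Relative speed: v_rel = 24 - 15 = 9 m/s
Time to catch: t = d₀/v_rel = 460/9 = 51.11 s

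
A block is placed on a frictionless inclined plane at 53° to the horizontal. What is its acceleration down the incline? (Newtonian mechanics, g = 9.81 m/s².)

a = g sin(θ) = 9.81 × sin(53°) = 9.81 × 0.7986 = 7.83 m/s²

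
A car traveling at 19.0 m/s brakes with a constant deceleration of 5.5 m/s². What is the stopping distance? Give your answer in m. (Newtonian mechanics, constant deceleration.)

d = v₀² / (2a) = 19.0² / (2 × 5.5) = 361.0 / 11.0 = 32.82 m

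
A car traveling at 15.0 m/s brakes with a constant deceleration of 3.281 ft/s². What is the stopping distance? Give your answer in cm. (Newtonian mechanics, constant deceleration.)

a = 3.281 ft/s² × 0.3048 = 1.00005 m/s²
d = v₀² / (2a) = 15.0² / (2 × 1.00005) = 225.0 / 2.0001 = 112.494 m
d = 112.494 m / 0.01 = 11250 cm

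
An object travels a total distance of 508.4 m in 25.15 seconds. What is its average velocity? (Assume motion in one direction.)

v_avg = Δd / Δt = 508.4 / 25.15 = 20.21 m/s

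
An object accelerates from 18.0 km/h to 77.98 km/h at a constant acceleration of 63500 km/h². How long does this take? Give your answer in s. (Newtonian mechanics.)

v₀ = 18.0 km/h × 0.2777777777777778 = 5.0 m/s
v = 77.98 km/h × 0.2777777777777778 = 21.6611 m/s
a = 63500 km/h² × 7.716049382716049e-05 = 4.89969 m/s²
t = (v - v₀) / a = (21.6611 - 5.0) / 4.89969 = 3.4 s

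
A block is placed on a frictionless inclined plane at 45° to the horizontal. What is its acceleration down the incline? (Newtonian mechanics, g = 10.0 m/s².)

a = g sin(θ) = 10.0 × sin(45°) = 10.0 × 0.7071 = 7.07 m/s²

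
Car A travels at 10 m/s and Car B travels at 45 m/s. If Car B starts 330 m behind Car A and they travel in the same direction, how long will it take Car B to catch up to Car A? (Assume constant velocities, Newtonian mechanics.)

Relative speed: v_rel = 45 - 10 = 35 m/s
Time to catch: t = d₀/v_rel = 330/35 = 9.43 s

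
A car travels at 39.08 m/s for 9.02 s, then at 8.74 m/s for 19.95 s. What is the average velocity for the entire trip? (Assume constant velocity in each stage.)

d₁ = v₁t₁ = 39.08 × 9.02 = 352.5016 m
d₂ = v₂t₂ = 8.74 × 19.95 = 174.363 m
d_total = 526.8646 m, t_total = 28.97 s
v_avg = d_total/t_total = 526.8646/28.97 = 18.19 m/s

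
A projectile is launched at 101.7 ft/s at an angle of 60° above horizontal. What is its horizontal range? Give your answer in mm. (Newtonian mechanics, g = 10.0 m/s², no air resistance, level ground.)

v₀ = 101.7 ft/s × 0.3048 = 30.9982 m/s
R = v₀² × sin(2θ) / g = 30.9982² × sin(2 × 60°) / 10.0 = 960.888 × 0.866025 / 10.0 = 83.2153 m
R = 83.2153 m / 0.001 = 83220 mm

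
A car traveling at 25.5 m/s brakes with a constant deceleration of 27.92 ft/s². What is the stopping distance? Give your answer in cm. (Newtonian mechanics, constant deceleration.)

a = 27.92 ft/s² × 0.3048 = 8.510016 m/s²
d = v₀² / (2a) = 25.5² / (2 × 8.510016) = 650.25 / 17.02003 = 38.20499 m
d = 38.20499 m / 0.01 = 3820 cm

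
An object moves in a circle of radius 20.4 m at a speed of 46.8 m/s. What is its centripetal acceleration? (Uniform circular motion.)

a_c = v²/r = 46.8²/20.4 = 2190.24/20.4 = 107.36 m/s²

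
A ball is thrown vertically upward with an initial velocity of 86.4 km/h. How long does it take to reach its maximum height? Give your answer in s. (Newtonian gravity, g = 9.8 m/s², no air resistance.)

v₀ = 86.4 km/h × 0.2777777777777778 = 24.0 m/s
t_up = v₀ / g = 24.0 / 9.8 = 2.449 s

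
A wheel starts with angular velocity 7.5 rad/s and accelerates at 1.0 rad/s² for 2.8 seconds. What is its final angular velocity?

ω = ω₀ + αt = 7.5 + 1.0 × 2.8 = 10.3 rad/s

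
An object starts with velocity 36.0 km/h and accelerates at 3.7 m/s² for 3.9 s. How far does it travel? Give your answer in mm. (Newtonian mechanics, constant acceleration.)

v₀ = 36.0 km/h × 0.2777777777777778 = 10.0 m/s
d = v₀ × t + ½ × a × t² = 10.0 × 3.9 + 0.5 × 3.7 × 3.9² = 67.1385 m
d = 67.1385 m / 0.001 = 67140 mm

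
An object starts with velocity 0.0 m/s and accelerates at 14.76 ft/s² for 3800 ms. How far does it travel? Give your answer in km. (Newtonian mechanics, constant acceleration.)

a = 14.76 ft/s² × 0.3048 = 4.49885 m/s²
t = 3800 ms × 0.001 = 3.8 s
d = v₀ × t + ½ × a × t² = 0.0 × 3.8 + 0.5 × 4.49885 × 3.8² = 32.4817 m
d = 32.4817 m / 1000.0 = 0.03248 km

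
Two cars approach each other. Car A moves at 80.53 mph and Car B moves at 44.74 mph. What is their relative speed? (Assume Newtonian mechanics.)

v_rel = v_A + v_B = 80.53 + 44.74 = 125.27 mph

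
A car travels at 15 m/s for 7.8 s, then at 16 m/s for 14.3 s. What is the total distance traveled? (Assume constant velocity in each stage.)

d₁ = v₁t₁ = 15 × 7.8 = 117.0 m
d₂ = v₂t₂ = 16 × 14.3 = 228.8 m
d_total = 117.0 + 228.8 = 345.8 m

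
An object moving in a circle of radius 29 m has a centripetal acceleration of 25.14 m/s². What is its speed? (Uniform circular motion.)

v = √(a_c × r) = √(25.14 × 29) = 27.0 m/s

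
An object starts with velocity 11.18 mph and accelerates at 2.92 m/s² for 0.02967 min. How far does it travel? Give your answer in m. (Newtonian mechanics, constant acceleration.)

v₀ = 11.18 mph × 0.44704 = 4.99791 m/s
t = 0.02967 min × 60.0 = 1.7802 s
d = v₀ × t + ½ × a × t² = 4.99791 × 1.7802 + 0.5 × 2.92 × 1.7802² = 13.52 m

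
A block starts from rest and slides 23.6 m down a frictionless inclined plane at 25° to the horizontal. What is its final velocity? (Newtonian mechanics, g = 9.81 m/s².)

a = g sin(θ) = 9.81 × sin(25°) = 4.1459 m/s²
v = √(2ad) = √(2 × 4.1459 × 23.6) = 13.99 m/s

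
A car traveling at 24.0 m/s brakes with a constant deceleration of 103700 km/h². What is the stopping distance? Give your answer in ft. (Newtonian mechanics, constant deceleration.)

a = 103700 km/h² × 7.716049382716049e-05 = 8.00154 m/s²
d = v₀² / (2a) = 24.0² / (2 × 8.00154) = 576.0 / 16.0031 = 35.993 m
d = 35.993 m / 0.3048 = 118.1 ft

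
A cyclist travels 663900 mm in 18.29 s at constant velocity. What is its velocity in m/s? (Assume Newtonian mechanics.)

d = 663900 mm × 0.001 = 663.9 m
v = d / t = 663.9 / 18.29 = 36.3 m/s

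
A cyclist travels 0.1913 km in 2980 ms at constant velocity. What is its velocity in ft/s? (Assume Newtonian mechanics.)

d = 0.1913 km × 1000.0 = 191.3 m
t = 2980 ms × 0.001 = 2.98 s
v = d / t = 191.3 / 2.98 = 64.1946 m/s
v = 64.1946 m/s / 0.3048 = 210.6 ft/s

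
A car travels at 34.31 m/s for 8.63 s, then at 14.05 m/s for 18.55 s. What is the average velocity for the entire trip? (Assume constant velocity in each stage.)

d₁ = v₁t₁ = 34.31 × 8.63 = 296.0953 m
d₂ = v₂t₂ = 14.05 × 18.55 = 260.6275 m
d_total = 556.7228 m, t_total = 27.18 s
v_avg = d_total/t_total = 556.7228/27.18 = 20.48 m/s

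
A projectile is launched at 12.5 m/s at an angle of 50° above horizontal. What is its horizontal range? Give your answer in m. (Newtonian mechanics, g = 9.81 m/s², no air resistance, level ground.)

R = v₀² × sin(2θ) / g = 12.5² × sin(2 × 50°) / 9.81 = 156.25 × 0.984808 / 9.81 = 15.69 m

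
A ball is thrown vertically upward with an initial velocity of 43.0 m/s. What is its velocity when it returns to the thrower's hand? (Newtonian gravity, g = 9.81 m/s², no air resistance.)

By conservation of energy (no air resistance), the ball returns to the throw height with the same speed as launch, but directed downward.
|v_ground| = v₀ = 43.0 m/s
v_ground = 43.0 m/s (downward)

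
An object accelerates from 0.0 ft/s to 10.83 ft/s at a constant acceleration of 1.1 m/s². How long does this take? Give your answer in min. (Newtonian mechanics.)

v₀ = 0.0 ft/s × 0.3048 = 0.0 m/s
v = 10.83 ft/s × 0.3048 = 3.30098 m/s
t = (v - v₀) / a = (3.30098 - 0.0) / 1.1 = 3.00089 s
t = 3.00089 s / 60.0 = 0.05001 min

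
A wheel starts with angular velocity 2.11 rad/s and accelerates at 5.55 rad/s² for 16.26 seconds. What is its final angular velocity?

ω = ω₀ + αt = 2.11 + 5.55 × 16.26 = 92.35 rad/s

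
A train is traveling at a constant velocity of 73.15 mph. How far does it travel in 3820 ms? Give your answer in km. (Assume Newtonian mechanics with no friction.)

v = 73.15 mph × 0.44704 = 32.701 m/s
t = 3820 ms × 0.001 = 3.82 s
d = v × t = 32.701 × 3.82 = 124.918 m
d = 124.918 m / 1000.0 = 0.1249 km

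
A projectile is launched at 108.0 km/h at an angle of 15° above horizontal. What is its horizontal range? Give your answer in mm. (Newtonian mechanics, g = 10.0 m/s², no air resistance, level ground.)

v₀ = 108.0 km/h × 0.2777777777777778 = 30.0 m/s
R = v₀² × sin(2θ) / g = 30.0² × sin(2 × 15°) / 10.0 = 900.0 × 0.5 / 10.0 = 45.0 m
R = 45.0 m / 0.001 = 45000 mm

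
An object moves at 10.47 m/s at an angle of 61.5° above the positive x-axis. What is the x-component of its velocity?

vₓ = v cos(θ) = 10.47 × cos(61.5°) = 5.0 m/s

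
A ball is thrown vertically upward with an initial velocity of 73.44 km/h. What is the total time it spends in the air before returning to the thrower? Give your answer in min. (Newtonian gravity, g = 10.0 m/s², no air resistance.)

v₀ = 73.44 km/h × 0.2777777777777778 = 20.4 m/s
t_total = 2 × v₀ / g = 2 × 20.4 / 10.0 = 4.08 s
t_total = 4.08 s / 60.0 = 0.068 min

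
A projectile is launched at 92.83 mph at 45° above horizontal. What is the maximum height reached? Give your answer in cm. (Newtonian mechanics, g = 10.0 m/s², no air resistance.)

v₀ = 92.83 mph × 0.44704 = 41.4987 m/s
H = v₀² × sin²(θ) / (2g) = 41.4987² × sin(45°)² / (2 × 10.0) = 1722.14 × 0.5 / 20.0 = 43.0535 m
H = 43.0535 m / 0.01 = 4305 cm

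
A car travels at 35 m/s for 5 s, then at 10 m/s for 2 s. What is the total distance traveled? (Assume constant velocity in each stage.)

d₁ = v₁t₁ = 35 × 5 = 175 m
d₂ = v₂t₂ = 10 × 2 = 20 m
d_total = 175 + 20 = 195 m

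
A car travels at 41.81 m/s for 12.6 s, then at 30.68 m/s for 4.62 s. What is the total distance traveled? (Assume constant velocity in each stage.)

d₁ = v₁t₁ = 41.81 × 12.6 = 526.806 m
d₂ = v₂t₂ = 30.68 × 4.62 = 141.7416 m
d_total = 526.806 + 141.7416 = 668.55 m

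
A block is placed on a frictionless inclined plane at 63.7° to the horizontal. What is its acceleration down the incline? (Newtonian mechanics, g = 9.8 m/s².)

a = g sin(θ) = 9.8 × sin(63.7°) = 9.8 × 0.8965 = 8.79 m/s²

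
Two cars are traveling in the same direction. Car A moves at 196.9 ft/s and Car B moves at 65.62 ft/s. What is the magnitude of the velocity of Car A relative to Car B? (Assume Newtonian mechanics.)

v_rel = |v_A - v_B| = |196.9 - 65.62| = 131.28 ft/s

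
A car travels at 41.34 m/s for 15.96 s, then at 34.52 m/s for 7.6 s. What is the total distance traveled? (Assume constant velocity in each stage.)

d₁ = v₁t₁ = 41.34 × 15.96 = 659.7864 m
d₂ = v₂t₂ = 34.52 × 7.6 = 262.352 m
d_total = 659.7864 + 262.352 = 922.14 m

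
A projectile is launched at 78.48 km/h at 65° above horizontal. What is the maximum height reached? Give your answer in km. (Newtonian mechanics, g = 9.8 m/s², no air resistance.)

v₀ = 78.48 km/h × 0.2777777777777778 = 21.8 m/s
H = v₀² × sin²(θ) / (2g) = 21.8² × sin(65°)² / (2 × 9.8) = 475.24 × 0.821394 / 19.6 = 19.9163 m
H = 19.9163 m / 1000.0 = 0.01992 km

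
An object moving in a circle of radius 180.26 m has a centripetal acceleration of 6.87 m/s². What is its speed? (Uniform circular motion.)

v = √(a_c × r) = √(6.87 × 180.26) = 35.19 m/s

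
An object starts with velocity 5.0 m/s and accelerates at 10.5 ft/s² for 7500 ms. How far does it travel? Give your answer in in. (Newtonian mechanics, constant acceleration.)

a = 10.5 ft/s² × 0.3048 = 3.2004 m/s²
t = 7500 ms × 0.001 = 7.5 s
d = v₀ × t + ½ × a × t² = 5.0 × 7.5 + 0.5 × 3.2004 × 7.5² = 127.511 m
d = 127.511 m / 0.0254 = 5020 in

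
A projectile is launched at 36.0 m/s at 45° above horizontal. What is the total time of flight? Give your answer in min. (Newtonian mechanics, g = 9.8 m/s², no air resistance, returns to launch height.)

T = 2 × v₀ × sin(θ) / g = 2 × 36.0 × sin(45°) / 9.8 = 2 × 36.0 × 0.707107 / 9.8 = 5.19507 s
T = 5.19507 s / 60.0 = 0.08658 min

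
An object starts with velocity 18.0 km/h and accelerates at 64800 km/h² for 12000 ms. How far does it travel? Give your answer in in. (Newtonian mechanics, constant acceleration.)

v₀ = 18.0 km/h × 0.2777777777777778 = 5.0 m/s
a = 64800 km/h² × 7.716049382716049e-05 = 5.0 m/s²
t = 12000 ms × 0.001 = 12.0 s
d = v₀ × t + ½ × a × t² = 5.0 × 12.0 + 0.5 × 5.0 × 12.0² = 420.0 m
d = 420.0 m / 0.0254 = 16540 in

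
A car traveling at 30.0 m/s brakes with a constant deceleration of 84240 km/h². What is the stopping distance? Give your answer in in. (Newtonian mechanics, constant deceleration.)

a = 84240 km/h² × 7.716049382716049e-05 = 6.5 m/s²
d = v₀² / (2a) = 30.0² / (2 × 6.5) = 900.0 / 13.0 = 69.2308 m
d = 69.2308 m / 0.0254 = 2726 in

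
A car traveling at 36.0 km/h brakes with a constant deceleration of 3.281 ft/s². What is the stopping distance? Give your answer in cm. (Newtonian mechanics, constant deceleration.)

v₀ = 36.0 km/h × 0.2777777777777778 = 10.0 m/s
a = 3.281 ft/s² × 0.3048 = 1.00005 m/s²
d = v₀² / (2a) = 10.0² / (2 × 1.00005) = 100.0 / 2.0001 = 49.9975 m
d = 49.9975 m / 0.01 = 5000 cm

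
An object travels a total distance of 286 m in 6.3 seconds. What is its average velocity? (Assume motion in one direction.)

v_avg = Δd / Δt = 286 / 6.3 = 45.4 m/s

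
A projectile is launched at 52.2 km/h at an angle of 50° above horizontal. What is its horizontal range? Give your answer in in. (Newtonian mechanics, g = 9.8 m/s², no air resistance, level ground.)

v₀ = 52.2 km/h × 0.2777777777777778 = 14.5 m/s
R = v₀² × sin(2θ) / g = 14.5² × sin(2 × 50°) / 9.8 = 210.25 × 0.984808 / 9.8 = 21.1282 m
R = 21.1282 m / 0.0254 = 831.8 in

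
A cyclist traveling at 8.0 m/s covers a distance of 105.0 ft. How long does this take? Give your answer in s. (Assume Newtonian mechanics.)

d = 105.0 ft × 0.3048 = 32.004 m
t = d / v = 32.004 / 8.0 = 4.0 s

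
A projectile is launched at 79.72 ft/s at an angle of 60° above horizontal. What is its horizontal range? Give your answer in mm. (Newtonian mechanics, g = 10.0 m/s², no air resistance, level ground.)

v₀ = 79.72 ft/s × 0.3048 = 24.2987 m/s
R = v₀² × sin(2θ) / g = 24.2987² × sin(2 × 60°) / 10.0 = 590.427 × 0.866025 / 10.0 = 51.1325 m
R = 51.1325 m / 0.001 = 51130 mm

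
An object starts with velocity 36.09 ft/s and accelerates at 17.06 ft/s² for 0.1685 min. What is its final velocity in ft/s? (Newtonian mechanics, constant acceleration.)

v₀ = 36.09 ft/s × 0.3048 = 11.0002 m/s
a = 17.06 ft/s² × 0.3048 = 5.19989 m/s²
t = 0.1685 min × 60.0 = 10.11 s
v = v₀ + a × t = 11.0002 + 5.19989 × 10.11 = 63.5711 m/s
v = 63.5711 m/s / 0.3048 = 208.6 ft/s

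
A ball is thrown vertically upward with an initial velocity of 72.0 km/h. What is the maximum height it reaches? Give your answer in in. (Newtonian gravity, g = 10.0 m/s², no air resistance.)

v₀ = 72.0 km/h × 0.2777777777777778 = 20.0 m/s
h_max = v₀² / (2g) = 20.0² / (2 × 10.0) = 400.0 / 20.0 = 20.0 m
h_max = 20.0 m / 0.0254 = 787.4 in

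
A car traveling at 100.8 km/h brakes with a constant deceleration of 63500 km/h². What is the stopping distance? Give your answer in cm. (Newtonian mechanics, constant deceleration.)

v₀ = 100.8 km/h × 0.2777777777777778 = 28.0 m/s
a = 63500 km/h² × 7.716049382716049e-05 = 4.89969 m/s²
d = v₀² / (2a) = 28.0² / (2 × 4.89969) = 784.0 / 9.79938 = 80.0051 m
d = 80.0051 m / 0.01 = 8001 cm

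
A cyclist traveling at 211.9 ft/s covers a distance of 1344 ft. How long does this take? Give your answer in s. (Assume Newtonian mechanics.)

d = 1344 ft × 0.3048 = 409.651 m
v = 211.9 ft/s × 0.3048 = 64.5871 m/s
t = d / v = 409.651 / 64.5871 = 6.343 s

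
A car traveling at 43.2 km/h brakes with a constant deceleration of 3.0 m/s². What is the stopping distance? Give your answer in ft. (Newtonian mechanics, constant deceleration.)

v₀ = 43.2 km/h × 0.2777777777777778 = 12.0 m/s
d = v₀² / (2a) = 12.0² / (2 × 3.0) = 144.0 / 6.0 = 24.0 m
d = 24.0 m / 0.3048 = 78.74 ft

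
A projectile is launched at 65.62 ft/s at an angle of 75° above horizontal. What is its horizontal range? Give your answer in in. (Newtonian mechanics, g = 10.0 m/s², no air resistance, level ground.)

v₀ = 65.62 ft/s × 0.3048 = 20.001 m/s
R = v₀² × sin(2θ) / g = 20.001² × sin(2 × 75°) / 10.0 = 400.04 × 0.5 / 10.0 = 20.002 m
R = 20.002 m / 0.0254 = 787.5 in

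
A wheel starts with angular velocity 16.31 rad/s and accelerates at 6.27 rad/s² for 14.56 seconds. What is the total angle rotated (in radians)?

θ = ω₀t + ½αt² = 16.31×14.56 + ½×6.27×14.56² = 902.07 rad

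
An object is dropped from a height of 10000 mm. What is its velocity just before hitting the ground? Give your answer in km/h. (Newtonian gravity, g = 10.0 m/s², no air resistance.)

h = 10000 mm × 0.001 = 10.0 m
v = √(2gh) = √(2 × 10.0 × 10.0) = 14.1421 m/s
v = 14.1421 m/s / 0.2777777777777778 = 50.91 km/h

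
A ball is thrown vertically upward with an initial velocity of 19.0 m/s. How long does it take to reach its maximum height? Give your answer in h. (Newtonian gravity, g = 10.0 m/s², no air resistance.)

t_up = v₀ / g = 19.0 / 10.0 = 1.9 s
t_up = 1.9 s / 3600.0 = 0.0005278 h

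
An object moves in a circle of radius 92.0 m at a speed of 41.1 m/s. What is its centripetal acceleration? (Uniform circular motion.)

a_c = v²/r = 41.1²/92.0 = 1689.21/92.0 = 18.36 m/s²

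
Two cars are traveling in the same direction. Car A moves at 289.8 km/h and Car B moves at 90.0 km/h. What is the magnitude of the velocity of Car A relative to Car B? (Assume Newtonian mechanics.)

v_rel = |v_A - v_B| = |289.8 - 90.0| = 199.8 km/h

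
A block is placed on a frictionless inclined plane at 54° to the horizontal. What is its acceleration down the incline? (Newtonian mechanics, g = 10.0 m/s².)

a = g sin(θ) = 10.0 × sin(54°) = 10.0 × 0.809 = 8.09 m/s²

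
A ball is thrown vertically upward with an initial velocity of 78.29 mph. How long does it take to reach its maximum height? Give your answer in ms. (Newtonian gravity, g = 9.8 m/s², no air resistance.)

v₀ = 78.29 mph × 0.44704 = 34.9988 m/s
t_up = v₀ / g = 34.9988 / 9.8 = 3.57131 s
t_up = 3.57131 s / 0.001 = 3571 ms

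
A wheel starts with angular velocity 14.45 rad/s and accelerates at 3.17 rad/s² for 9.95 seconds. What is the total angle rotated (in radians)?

θ = ω₀t + ½αt² = 14.45×9.95 + ½×3.17×9.95² = 300.7 rad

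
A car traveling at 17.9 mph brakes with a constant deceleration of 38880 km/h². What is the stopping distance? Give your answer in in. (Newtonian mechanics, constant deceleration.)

v₀ = 17.9 mph × 0.44704 = 8.00202 m/s
a = 38880 km/h² × 7.716049382716049e-05 = 3.0 m/s²
d = v₀² / (2a) = 8.00202² / (2 × 3.0) = 64.0323 / 6.0 = 10.6721 m
d = 10.6721 m / 0.0254 = 420.2 in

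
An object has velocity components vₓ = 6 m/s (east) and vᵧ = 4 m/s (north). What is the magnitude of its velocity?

|v| = √(vₓ² + vᵧ²) = √(6² + 4²) = √(52) = 7.21 m/s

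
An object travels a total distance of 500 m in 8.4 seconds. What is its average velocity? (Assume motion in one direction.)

v_avg = Δd / Δt = 500 / 8.4 = 59.52 m/s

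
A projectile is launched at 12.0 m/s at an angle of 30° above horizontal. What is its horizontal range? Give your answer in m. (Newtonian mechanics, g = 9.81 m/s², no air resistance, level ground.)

R = v₀² × sin(2θ) / g = 12.0² × sin(2 × 30°) / 9.81 = 144.0 × 0.866025 / 9.81 = 12.71 m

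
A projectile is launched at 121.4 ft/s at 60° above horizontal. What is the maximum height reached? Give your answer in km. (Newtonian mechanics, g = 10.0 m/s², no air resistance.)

v₀ = 121.4 ft/s × 0.3048 = 37.0027 m/s
H = v₀² × sin²(θ) / (2g) = 37.0027² × sin(60°)² / (2 × 10.0) = 1369.2 × 0.75 / 20.0 = 51.345 m
H = 51.345 m / 1000.0 = 0.05135 km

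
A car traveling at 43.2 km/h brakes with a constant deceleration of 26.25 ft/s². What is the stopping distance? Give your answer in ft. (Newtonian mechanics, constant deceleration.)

v₀ = 43.2 km/h × 0.2777777777777778 = 12.0 m/s
a = 26.25 ft/s² × 0.3048 = 8.001 m/s²
d = v₀² / (2a) = 12.0² / (2 × 8.001) = 144.0 / 16.002 = 8.99888 m
d = 8.99888 m / 0.3048 = 29.52 ft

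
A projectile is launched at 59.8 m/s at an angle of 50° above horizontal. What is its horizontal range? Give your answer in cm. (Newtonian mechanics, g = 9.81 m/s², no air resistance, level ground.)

R = v₀² × sin(2θ) / g = 59.8² × sin(2 × 50°) / 9.81 = 3576.04 × 0.984808 / 9.81 = 358.992 m
R = 358.992 m / 0.01 = 35900 cm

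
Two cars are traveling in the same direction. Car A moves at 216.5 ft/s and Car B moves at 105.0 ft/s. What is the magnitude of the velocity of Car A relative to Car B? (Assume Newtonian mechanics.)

v_rel = |v_A - v_B| = |216.5 - 105.0| = 111.5 ft/s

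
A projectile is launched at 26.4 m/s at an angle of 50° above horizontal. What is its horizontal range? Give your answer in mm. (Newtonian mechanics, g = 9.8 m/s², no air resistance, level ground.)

R = v₀² × sin(2θ) / g = 26.4² × sin(2 × 50°) / 9.8 = 696.96 × 0.984808 / 9.8 = 70.0379 m
R = 70.0379 m / 0.001 = 70040 mm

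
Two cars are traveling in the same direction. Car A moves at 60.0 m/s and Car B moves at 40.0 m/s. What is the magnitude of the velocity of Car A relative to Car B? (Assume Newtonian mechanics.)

v_rel = |v_A - v_B| = |60.0 - 40.0| = 20.0 m/s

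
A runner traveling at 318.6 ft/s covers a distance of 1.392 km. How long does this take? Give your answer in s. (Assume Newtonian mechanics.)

d = 1.392 km × 1000.0 = 1392.0 m
v = 318.6 ft/s × 0.3048 = 97.1093 m/s
t = d / v = 1392.0 / 97.1093 = 14.33 s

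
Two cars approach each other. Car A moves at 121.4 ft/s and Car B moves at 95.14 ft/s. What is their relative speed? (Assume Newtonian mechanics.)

v_rel = v_A + v_B = 121.4 + 95.14 = 216.54 ft/s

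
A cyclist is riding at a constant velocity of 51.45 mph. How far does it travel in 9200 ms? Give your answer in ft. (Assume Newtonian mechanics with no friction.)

v = 51.45 mph × 0.44704 = 23.0002 m/s
t = 9200 ms × 0.001 = 9.2 s
d = v × t = 23.0002 × 9.2 = 211.602 m
d = 211.602 m / 0.3048 = 694.2 ft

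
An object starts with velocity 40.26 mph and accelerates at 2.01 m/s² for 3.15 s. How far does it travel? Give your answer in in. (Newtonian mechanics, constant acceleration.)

v₀ = 40.26 mph × 0.44704 = 17.9978 m/s
d = v₀ × t + ½ × a × t² = 17.9978 × 3.15 + 0.5 × 2.01 × 3.15² = 66.6652 m
d = 66.6652 m / 0.0254 = 2625 in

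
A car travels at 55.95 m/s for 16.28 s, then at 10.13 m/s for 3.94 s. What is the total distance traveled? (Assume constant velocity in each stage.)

d₁ = v₁t₁ = 55.95 × 16.28 = 910.866 m
d₂ = v₂t₂ = 10.13 × 3.94 = 39.9122 m
d_total = 910.866 + 39.9122 = 950.78 m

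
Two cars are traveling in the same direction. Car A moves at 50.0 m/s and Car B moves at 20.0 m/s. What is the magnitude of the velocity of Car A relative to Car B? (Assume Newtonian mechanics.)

v_rel = |v_A - v_B| = |50.0 - 20.0| = 30.0 m/s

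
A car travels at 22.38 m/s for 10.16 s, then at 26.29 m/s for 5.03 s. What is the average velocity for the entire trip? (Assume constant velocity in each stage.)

d₁ = v₁t₁ = 22.38 × 10.16 = 227.3808 m
d₂ = v₂t₂ = 26.29 × 5.03 = 132.2387 m
d_total = 359.6195 m, t_total = 15.19 s
v_avg = d_total/t_total = 359.6195/15.19 = 23.67 m/s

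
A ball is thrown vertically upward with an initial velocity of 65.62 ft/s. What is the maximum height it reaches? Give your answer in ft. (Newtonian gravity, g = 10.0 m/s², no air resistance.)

v₀ = 65.62 ft/s × 0.3048 = 20.001 m/s
h_max = v₀² / (2g) = 20.001² / (2 × 10.0) = 400.04 / 20.0 = 20.002 m
h_max = 20.002 m / 0.3048 = 65.62 ft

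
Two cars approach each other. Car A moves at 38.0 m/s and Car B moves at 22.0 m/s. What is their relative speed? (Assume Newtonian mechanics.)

v_rel = v_A + v_B = 38.0 + 22.0 = 60.0 m/s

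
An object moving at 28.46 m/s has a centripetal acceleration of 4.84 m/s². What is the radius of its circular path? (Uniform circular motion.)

r = v²/a_c = 28.46²/4.84 = 167.35 m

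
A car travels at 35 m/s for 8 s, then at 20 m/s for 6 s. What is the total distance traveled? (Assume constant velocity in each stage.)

d₁ = v₁t₁ = 35 × 8 = 280 m
d₂ = v₂t₂ = 20 × 6 = 120 m
d_total = 280 + 120 = 400 m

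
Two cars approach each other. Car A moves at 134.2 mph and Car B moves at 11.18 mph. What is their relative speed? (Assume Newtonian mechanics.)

v_rel = v_A + v_B = 134.2 + 11.18 = 145.38 mph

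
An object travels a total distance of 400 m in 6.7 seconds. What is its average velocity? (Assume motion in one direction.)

v_avg = Δd / Δt = 400 / 6.7 = 59.7 m/s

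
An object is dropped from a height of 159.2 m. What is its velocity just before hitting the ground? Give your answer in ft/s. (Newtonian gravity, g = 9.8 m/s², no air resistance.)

v = √(2gh) = √(2 × 9.8 × 159.2) = 55.8598 m/s
v = 55.8598 m/s / 0.3048 = 183.3 ft/s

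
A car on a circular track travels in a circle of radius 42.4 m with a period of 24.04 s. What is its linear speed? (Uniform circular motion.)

v = 2πr/T = 2π×42.4/24.04 = 11.08 m/s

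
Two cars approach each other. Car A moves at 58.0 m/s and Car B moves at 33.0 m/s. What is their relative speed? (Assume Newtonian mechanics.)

v_rel = v_A + v_B = 58.0 + 33.0 = 91.0 m/s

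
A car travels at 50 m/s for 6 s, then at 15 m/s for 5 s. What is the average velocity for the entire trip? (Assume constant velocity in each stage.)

d₁ = v₁t₁ = 50 × 6 = 300 m
d₂ = v₂t₂ = 15 × 5 = 75 m
d_total = 375 m, t_total = 11 s
v_avg = d_total/t_total = 375/11 = 34.09 m/s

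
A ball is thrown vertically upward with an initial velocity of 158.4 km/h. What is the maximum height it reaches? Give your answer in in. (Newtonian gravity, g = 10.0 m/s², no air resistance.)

v₀ = 158.4 km/h × 0.2777777777777778 = 44.0 m/s
h_max = v₀² / (2g) = 44.0² / (2 × 10.0) = 1936.0 / 20.0 = 96.8 m
h_max = 96.8 m / 0.0254 = 3811 in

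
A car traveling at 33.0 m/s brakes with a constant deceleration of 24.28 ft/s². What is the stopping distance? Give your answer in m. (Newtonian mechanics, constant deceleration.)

a = 24.28 ft/s² × 0.3048 = 7.40054 m/s²
d = v₀² / (2a) = 33.0² / (2 × 7.40054) = 1089.0 / 14.8011 = 73.58 m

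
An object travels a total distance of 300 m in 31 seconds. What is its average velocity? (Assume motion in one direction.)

v_avg = Δd / Δt = 300 / 31 = 9.68 m/s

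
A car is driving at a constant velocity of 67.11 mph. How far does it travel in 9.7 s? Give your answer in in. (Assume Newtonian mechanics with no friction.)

v = 67.11 mph × 0.44704 = 30.0009 m/s
d = v × t = 30.0009 × 9.7 = 291.009 m
d = 291.009 m / 0.0254 = 11460 in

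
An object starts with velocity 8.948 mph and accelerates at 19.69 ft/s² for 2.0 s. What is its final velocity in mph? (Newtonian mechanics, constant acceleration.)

v₀ = 8.948 mph × 0.44704 = 4.00011 m/s
a = 19.69 ft/s² × 0.3048 = 6.00151 m/s²
v = v₀ + a × t = 4.00011 + 6.00151 × 2.0 = 16.0031 m/s
v = 16.0031 m/s / 0.44704 = 35.8 mph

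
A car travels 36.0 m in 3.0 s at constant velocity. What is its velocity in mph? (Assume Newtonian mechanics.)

v = d / t = 36.0 / 3.0 = 12.0 m/s
v = 12.0 m/s / 0.44704 = 26.84 mph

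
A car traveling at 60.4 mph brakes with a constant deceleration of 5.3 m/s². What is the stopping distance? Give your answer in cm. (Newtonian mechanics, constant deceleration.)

v₀ = 60.4 mph × 0.44704 = 27.0012 m/s
d = v₀² / (2a) = 27.0012² / (2 × 5.3) = 729.065 / 10.6 = 68.7797 m
d = 68.7797 m / 0.01 = 6878 cm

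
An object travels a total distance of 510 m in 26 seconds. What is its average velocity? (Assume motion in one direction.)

v_avg = Δd / Δt = 510 / 26 = 19.62 m/s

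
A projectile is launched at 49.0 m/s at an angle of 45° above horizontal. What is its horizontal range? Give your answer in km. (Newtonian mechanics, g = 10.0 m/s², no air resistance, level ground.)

R = v₀² × sin(2θ) / g = 49.0² × sin(2 × 45°) / 10.0 = 2401.0 × 1.0 / 10.0 = 240.1 m
R = 240.1 m / 1000.0 = 0.2401 km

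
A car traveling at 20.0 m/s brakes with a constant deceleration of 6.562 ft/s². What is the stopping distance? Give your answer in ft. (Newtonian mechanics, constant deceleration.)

a = 6.562 ft/s² × 0.3048 = 2.0001 m/s²
d = v₀² / (2a) = 20.0² / (2 × 2.0001) = 400.0 / 4.0002 = 99.995 m
d = 99.995 m / 0.3048 = 328.1 ft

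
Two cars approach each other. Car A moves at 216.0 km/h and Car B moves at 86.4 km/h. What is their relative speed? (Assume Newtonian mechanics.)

v_rel = v_A + v_B = 216.0 + 86.4 = 302.4 km/h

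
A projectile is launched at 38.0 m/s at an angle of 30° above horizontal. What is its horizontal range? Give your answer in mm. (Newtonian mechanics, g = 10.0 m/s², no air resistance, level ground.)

R = v₀² × sin(2θ) / g = 38.0² × sin(2 × 30°) / 10.0 = 1444.0 × 0.866025 / 10.0 = 125.054 m
R = 125.054 m / 0.001 = 125100 mm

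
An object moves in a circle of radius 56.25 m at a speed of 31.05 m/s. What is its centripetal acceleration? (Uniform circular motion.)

a_c = v²/r = 31.05²/56.25 = 964.1025/56.25 = 17.14 m/s²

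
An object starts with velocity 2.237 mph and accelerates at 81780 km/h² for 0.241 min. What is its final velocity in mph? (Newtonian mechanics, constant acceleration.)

v₀ = 2.237 mph × 0.44704 = 1.00003 m/s
a = 81780 km/h² × 7.716049382716049e-05 = 6.31019 m/s²
t = 0.241 min × 60.0 = 14.46 s
v = v₀ + a × t = 1.00003 + 6.31019 × 14.46 = 92.2454 m/s
v = 92.2454 m/s / 0.44704 = 206.3 mph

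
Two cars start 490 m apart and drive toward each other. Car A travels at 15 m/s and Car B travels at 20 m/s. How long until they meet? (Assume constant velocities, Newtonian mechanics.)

Combined speed: v_combined = 15 + 20 = 35 m/s
Time to meet: t = d/v_combined = 490/35 = 14.0 s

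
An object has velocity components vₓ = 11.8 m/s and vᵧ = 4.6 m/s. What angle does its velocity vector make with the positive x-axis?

θ = arctan(vᵧ/vₓ) = arctan(4.6/11.8) = 21.3°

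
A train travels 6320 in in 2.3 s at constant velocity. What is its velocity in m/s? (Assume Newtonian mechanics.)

d = 6320 in × 0.0254 = 160.528 m
v = d / t = 160.528 / 2.3 = 69.79 m/s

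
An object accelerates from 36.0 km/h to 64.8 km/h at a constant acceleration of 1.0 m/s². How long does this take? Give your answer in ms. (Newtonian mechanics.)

v₀ = 36.0 km/h × 0.2777777777777778 = 10.0 m/s
v = 64.8 km/h × 0.2777777777777778 = 18.0 m/s
t = (v - v₀) / a = (18.0 - 10.0) / 1.0 = 8.0 s
t = 8.0 s / 0.001 = 8000 ms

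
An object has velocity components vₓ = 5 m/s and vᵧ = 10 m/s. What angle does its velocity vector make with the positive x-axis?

θ = arctan(vᵧ/vₓ) = arctan(10/5) = 63.43°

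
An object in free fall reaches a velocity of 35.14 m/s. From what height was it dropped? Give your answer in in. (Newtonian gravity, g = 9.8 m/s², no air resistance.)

h = v² / (2g) = 35.14² / (2 × 9.8) = 63.001 m
h = 63.001 m / 0.0254 = 2480 in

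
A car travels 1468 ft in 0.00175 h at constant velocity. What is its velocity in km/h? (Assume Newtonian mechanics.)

d = 1468 ft × 0.3048 = 447.446 m
t = 0.00175 h × 3600.0 = 6.3 s
v = d / t = 447.446 / 6.3 = 71.0232 m/s
v = 71.0232 m/s / 0.2777777777777778 = 255.7 km/h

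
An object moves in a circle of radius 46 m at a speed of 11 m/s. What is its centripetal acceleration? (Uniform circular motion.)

a_c = v²/r = 11²/46 = 121/46 = 2.63 m/s²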